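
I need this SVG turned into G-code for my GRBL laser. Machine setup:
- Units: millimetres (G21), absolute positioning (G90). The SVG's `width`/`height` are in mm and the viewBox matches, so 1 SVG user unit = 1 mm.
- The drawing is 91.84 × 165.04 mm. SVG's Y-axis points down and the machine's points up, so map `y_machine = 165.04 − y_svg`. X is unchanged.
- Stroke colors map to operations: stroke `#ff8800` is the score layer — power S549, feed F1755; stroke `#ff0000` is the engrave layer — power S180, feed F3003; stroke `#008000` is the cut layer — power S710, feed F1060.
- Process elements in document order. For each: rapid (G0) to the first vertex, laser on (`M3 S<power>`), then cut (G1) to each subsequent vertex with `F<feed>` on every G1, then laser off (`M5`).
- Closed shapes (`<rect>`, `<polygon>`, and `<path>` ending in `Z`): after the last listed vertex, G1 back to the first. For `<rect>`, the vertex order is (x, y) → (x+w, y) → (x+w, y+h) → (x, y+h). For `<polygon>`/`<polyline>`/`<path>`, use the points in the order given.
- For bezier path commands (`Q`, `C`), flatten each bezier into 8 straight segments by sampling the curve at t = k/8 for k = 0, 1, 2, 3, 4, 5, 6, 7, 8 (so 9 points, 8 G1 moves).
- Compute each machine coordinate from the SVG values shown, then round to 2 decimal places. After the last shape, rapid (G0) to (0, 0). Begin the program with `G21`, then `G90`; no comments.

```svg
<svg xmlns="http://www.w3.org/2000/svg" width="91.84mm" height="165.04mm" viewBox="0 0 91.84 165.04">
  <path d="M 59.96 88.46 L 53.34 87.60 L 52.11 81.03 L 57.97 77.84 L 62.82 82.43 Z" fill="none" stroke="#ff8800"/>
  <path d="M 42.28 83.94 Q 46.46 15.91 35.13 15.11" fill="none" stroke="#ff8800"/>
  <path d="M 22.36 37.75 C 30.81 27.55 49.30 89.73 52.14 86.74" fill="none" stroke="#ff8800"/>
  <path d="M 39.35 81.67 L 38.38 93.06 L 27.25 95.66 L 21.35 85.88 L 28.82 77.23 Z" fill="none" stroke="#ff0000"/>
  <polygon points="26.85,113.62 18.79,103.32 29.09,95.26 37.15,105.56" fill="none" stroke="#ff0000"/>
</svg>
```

G21
G90
G0 X59.96 Y76.58
M3 S549
G1 X53.34 Y77.44 F1755
G1 X52.11 Y84.01 F1755
G1 X57.97 Y87.20 F1755
G1 X62.82 Y82.61 F1755
G1 X59.96 Y76.58 F1755
M5
G0 X42.28 Y81.10
M3 S549
G1 X43.08 Y97.06 F1755
G1 X43.40 Y110.91 F1755
G1 X43.23 Y122.67 F1755
G1 X42.58 Y132.32 F1755
G1 X41.45 Y139.88 F1755
G1 X39.83 Y145.33 F1755
G1 X37.72 Y148.68 F1755
G1 X35.13 Y149.93 F1755
M5
G0 X22.36 Y127.29
M3 S549
G1 X25.95 Y127.99 F1755
G1 X30.18 Y123.52 F1755
G1 X34.75 Y115.48 F1755
G1 X39.35 Y105.50 F1755
G1 X43.70 Y95.18 F1755
G1 X47.48 Y86.13 F1755
G1 X50.39 Y79.96 F1755
G1 X52.14 Y78.30 F1755
M5
G0 X39.35 Y83.37
M3 S180
G1 X38.38 Y71.98 F3003
G1 X27.25 Y69.38 F3003
G1 X21.35 Y79.16 F3003
G1 X28.82 Y87.81 F3003
G1 X39.35 Y83.37 F3003
M5
G0 X26.85 Y51.42
M3 S180
G1 X18.79 Y61.72 F3003
G1 X29.09 Y69.78 F3003
G1 X37.15 Y59.48 F3003
G1 X26.85 Y51.42 F3003
M5
G0 X0.00 Y0.00

1 u = 1 mm; y_m = 165.04 − y.

[1] `<path>` regular polygon, #ff8800→score S549 F1755: (59.96,76.58) → (53.34,77.44) → (52.11,84.01) → (57.97,87.20) → (62.82,82.61) → (59.96,76.58) (closed)

[2] `<path>` quadratic bezier, #ff8800→score S549 F1755: (42.28,81.10) → (43.08,97.06) → (43.40,110.91) → (43.23,122.67) → (42.58,132.32) → (41.45,139.88) → (39.83,145.33) → (37.72,148.68) → (35.13,149.93)

[3] `<path>` cubic bezier, #ff8800→score S549 F1755: (22.36,127.29) → (25.95,127.99) → (30.18,123.52) → (34.75,115.48) → (39.35,105.50) → (43.70,95.18) → (47.48,86.13) → (50.39,79.96) → (52.14,78.30)

[4] `<path>` regular polygon, #ff0000→engrave S180 F3003: (39.35,83.37) → (38.38,71.98) → (27.25,69.38) → (21.35,79.16) → (28.82,87.81) → (39.35,83.37) (closed)

[5] `<polygon>` regular polygon, #ff0000→engrave S180 F3003: (26.85,51.42) → (18.79,61.72) → (29.09,69.78) → (37.15,59.48) → (26.85,51.42) (closed)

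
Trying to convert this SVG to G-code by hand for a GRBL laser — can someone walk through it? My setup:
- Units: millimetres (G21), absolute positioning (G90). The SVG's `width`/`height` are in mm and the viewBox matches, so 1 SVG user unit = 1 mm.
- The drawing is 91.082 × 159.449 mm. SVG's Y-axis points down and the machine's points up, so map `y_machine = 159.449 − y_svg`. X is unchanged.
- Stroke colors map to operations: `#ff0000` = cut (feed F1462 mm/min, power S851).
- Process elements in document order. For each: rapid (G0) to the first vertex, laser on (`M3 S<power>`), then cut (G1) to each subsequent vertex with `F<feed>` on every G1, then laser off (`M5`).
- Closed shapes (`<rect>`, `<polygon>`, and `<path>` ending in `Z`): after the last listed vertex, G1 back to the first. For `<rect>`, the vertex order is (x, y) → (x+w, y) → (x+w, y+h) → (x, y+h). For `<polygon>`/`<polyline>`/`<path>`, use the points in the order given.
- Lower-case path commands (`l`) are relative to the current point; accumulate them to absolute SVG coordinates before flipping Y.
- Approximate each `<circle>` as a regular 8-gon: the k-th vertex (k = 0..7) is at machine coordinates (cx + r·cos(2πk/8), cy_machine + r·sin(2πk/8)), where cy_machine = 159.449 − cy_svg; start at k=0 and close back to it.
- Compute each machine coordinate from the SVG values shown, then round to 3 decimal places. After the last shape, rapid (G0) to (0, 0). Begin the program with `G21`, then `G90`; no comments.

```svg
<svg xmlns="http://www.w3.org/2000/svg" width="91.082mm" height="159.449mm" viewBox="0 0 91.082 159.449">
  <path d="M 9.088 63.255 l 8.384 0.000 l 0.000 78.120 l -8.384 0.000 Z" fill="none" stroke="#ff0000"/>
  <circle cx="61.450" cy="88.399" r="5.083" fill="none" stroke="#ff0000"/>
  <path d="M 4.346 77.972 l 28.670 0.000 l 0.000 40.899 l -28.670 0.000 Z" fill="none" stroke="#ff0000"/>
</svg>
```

Since the viewBox matches the mm dimensions, user units are millimetres directly. The only transform is the Y-flip y_m = 159.449 − y_svg.

Shape 1 is a rectangle drawn with `<path>`. Its stroke #ff0000 means cut at S851, F1462. After flipping Y the toolpath is (9.088,96.194) → (17.472,96.194) → (17.472,18.074) → (9.088,18.074) → (9.088,96.194), returning to the start.

Shape 2 is a circle drawn with `<circle>`. Its stroke #ff0000 means cut at S851, F1462. After flipping Y the toolpath is (66.533,71.050) → (65.044,74.644) → (61.450,76.133) → (57.856,74.644) → (56.367,71.050) → (57.856,67.456) → (61.450,65.967) → (65.044,67.456) → (66.533,71.050), returning to the start.

Shape 3 is a rectangle drawn with `<path>`. Its stroke #ff0000 means cut at S851, F1462. After flipping Y the toolpath is (4.346,81.477) → (33.016,81.477) → (33.016,40.578) → (4.346,40.578) → (4.346,81.477), returning to the start.

G21
G90
G0 X9.088 Y96.194
M3 S851
G1 X17.472 Y96.194 F1462
G1 X17.472 Y18.074 F1462
G1 X9.088 Y18.074 F1462
G1 X9.088 Y96.194 F1462
M5
G0 X66.533 Y71.050
M3 S851
G1 X65.044 Y74.644 F1462
G1 X61.450 Y76.133 F1462
G1 X57.856 Y74.644 F1462
G1 X56.367 Y71.050 F1462
G1 X57.856 Y67.456 F1462
G1 X61.450 Y65.967 F1462
G1 X65.044 Y67.456 F1462
G1 X66.533 Y71.050 F1462
M5
G0 X4.346 Y81.477
M3 S851
G1 X33.016 Y81.477 F1462
G1 X33.016 Y40.578 F1462
G1 X4.346 Y40.578 F1462
G1 X4.346 Y81.477 F1462
M5
G0 X0.000 Y0.000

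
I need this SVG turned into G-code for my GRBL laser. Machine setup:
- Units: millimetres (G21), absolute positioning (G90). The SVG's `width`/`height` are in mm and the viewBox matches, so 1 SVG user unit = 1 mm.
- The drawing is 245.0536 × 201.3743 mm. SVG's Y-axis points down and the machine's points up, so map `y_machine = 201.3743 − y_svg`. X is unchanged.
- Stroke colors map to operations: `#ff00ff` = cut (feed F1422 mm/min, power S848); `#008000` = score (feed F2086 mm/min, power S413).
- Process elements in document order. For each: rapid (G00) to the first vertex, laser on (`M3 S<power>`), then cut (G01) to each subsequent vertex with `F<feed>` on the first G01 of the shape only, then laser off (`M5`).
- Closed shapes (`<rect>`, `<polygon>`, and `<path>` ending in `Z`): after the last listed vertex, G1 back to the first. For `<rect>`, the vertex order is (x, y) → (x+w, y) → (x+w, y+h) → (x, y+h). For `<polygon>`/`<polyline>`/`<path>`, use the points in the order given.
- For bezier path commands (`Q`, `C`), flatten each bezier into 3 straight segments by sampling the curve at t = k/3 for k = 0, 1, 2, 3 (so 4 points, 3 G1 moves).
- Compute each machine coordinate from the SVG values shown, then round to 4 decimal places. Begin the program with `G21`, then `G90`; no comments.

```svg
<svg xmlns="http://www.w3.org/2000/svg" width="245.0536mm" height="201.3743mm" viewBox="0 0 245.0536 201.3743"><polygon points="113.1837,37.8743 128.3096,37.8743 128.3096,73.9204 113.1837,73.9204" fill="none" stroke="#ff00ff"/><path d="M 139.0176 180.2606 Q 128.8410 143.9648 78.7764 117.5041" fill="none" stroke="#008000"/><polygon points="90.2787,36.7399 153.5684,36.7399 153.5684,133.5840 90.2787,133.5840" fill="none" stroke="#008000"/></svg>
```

Since the viewBox matches the mm dimensions, user units are millimetres directly. The only transform is the Y-flip y_m = 201.3743 − y_svg.

Shape 1 is a rectangle drawn with `<polygon>`. Its stroke #ff00ff means cut at S848, F1422. After flipping Y the toolpath is (113.1837,163.5000) → (128.3096,163.5000) → (128.3096,127.4539) → (113.1837,127.4539) → (113.1837,163.5000), returning to the start.

Shape 2 is a quadratic bezier drawn with `<path>`. Its stroke #008000 means score at S413, F2086. After flipping Y the toolpath is (139.0176,21.1137) → (127.8012,44.2181) → (107.7208,65.1369) → (78.7764,83.8702).

Shape 3 is a rectangle drawn with `<polygon>`. Its stroke #008000 means score at S413, F2086. After flipping Y the toolpath is (90.2787,164.6344) → (153.5684,164.6344) → (153.5684,67.7903) → (90.2787,67.7903) → (90.2787,164.6344), returning to the start.

G21
G90
G00 X113.1837 Y163.5000
M3 S848
G01 X128.3096 Y163.5000 F1422
G01 X128.3096 Y127.4539
G01 X113.1837 Y127.4539
G01 X113.1837 Y163.5000
M5
G00 X139.0176 Y21.1137
M3 S413
G01 X127.8012 Y44.2181 F2086
G01 X107.7208 Y65.1369
G01 X78.7764 Y83.8702
M5
G00 X90.2787 Y164.6344
M3 S413
G01 X153.5684 Y164.6344 F2086
G01 X153.5684 Y67.7903
G01 X90.2787 Y67.7903
G01 X90.2787 Y164.6344
M5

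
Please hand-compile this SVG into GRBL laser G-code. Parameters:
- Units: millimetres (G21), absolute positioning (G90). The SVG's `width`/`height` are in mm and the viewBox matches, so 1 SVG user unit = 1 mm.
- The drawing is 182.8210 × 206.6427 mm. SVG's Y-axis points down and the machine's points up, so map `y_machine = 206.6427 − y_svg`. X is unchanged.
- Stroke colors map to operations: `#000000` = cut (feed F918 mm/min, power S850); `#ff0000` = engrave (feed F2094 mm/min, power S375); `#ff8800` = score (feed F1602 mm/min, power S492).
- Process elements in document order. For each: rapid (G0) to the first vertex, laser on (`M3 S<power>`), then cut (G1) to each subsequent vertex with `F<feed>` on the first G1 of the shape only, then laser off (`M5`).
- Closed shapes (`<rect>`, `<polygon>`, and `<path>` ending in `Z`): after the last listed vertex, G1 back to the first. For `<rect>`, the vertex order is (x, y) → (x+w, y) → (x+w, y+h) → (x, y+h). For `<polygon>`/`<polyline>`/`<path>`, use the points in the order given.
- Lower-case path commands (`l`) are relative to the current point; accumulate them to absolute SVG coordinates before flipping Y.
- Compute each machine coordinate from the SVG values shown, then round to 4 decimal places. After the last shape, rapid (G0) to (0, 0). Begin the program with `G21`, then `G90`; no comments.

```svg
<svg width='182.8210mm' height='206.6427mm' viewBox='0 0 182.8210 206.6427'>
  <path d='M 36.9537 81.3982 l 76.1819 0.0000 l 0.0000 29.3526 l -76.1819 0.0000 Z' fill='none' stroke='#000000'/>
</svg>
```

G21
G90
G0 X36.9537 Y125.2445
M3 S850
G1 X113.1356 Y125.2445 F918
G1 X113.1356 Y95.8919
G1 X36.9537 Y95.8919
G1 X36.9537 Y125.2445
M5
G0 X0.0000 Y0.0000

Since the viewBox matches the mm dimensions, user units are millimetres directly. The only transform is the Y-flip y_m = 206.6427 − y_svg.

Shape 1 is a rectangle drawn with `<path>`. Its stroke #000000 means cut at S850, F918. After flipping Y the toolpath is (36.9537,125.2445) → (113.1356,125.2445) → (113.1356,95.8919) → (36.9537,95.8919) → (36.9537,125.2445), returning to the start.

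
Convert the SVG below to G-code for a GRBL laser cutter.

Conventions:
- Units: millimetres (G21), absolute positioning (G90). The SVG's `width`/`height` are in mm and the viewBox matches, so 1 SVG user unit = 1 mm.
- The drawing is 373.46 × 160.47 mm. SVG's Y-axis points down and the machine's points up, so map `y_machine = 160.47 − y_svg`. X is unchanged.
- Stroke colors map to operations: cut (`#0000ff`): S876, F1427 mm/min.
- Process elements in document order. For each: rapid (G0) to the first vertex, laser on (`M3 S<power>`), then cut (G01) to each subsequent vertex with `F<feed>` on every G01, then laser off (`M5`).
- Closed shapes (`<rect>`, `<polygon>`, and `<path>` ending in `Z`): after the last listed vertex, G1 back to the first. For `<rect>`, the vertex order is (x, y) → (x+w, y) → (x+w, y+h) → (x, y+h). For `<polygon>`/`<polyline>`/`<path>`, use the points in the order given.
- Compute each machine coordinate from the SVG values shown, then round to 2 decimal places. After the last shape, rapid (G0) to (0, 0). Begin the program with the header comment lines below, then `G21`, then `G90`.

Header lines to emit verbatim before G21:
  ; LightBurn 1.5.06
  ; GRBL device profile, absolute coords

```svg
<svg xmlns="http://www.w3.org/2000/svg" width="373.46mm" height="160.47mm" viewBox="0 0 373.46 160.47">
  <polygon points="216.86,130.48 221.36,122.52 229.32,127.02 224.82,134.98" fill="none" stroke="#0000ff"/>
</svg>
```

Since the viewBox matches the mm dimensions, user units are millimetres directly. The only transform is the Y-flip y_m = 160.47 − y_svg.

Shape 1 is a regular polygon drawn with `<polygon>`. Its stroke #0000ff means cut at S876, F1427. After flipping Y the toolpath is (216.86,29.99) → (221.36,37.95) → (229.32,33.45) → (224.82,25.49) → (216.86,29.99), returning to the start.

; LightBurn 1.5.06
; GRBL device profile, absolute coords
G21
G90
G0 X216.86 Y29.99
M3 S876
G01 X221.36 Y37.95 F1427
G01 X229.32 Y33.45 F1427
G01 X224.82 Y25.49 F1427
G01 X216.86 Y29.99 F1427
M5
G0 X0.00 Y0.00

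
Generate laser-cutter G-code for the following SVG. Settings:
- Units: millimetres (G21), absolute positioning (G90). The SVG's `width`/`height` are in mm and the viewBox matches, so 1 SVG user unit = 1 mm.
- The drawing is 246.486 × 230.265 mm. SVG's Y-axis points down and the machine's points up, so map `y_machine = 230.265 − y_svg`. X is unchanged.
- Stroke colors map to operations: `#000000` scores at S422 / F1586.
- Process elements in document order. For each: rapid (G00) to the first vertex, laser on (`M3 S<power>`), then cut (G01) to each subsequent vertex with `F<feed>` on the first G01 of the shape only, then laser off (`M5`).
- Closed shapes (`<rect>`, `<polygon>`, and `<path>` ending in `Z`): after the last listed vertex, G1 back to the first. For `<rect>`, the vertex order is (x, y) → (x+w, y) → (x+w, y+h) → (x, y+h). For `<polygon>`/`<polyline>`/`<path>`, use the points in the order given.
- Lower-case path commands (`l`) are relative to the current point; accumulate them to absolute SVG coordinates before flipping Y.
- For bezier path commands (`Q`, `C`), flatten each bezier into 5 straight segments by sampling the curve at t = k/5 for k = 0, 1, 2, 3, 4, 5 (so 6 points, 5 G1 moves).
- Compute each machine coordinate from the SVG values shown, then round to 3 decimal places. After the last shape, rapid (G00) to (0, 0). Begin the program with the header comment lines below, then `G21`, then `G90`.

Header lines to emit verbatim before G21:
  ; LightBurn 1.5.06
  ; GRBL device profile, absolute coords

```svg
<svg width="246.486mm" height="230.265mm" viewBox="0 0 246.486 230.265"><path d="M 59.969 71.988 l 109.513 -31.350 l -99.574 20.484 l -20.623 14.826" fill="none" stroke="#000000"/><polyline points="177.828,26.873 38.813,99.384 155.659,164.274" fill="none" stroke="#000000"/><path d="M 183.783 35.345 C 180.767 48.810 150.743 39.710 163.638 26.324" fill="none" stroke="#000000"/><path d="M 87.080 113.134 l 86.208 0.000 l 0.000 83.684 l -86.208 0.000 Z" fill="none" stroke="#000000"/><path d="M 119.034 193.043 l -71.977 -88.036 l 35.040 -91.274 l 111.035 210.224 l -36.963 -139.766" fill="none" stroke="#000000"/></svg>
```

Since the viewBox matches the mm dimensions, user units are millimetres directly. The only transform is the Y-flip y_m = 230.265 − y_svg.

Shape 1 is a open polyline drawn with `<path>`. Its stroke #000000 means score at S422, F1586. After flipping Y the toolpath is (59.969,158.277) → (169.482,189.627) → (69.908,169.143) → (49.285,154.317).

Shape 2 is a open polyline drawn with `<polyline>`. Its stroke #000000 means score at S422, F1586. After flipping Y the toolpath is (177.828,203.392) → (38.813,130.881) → (155.659,65.991).

Shape 3 is a cubic bezier drawn with `<path>`. Its stroke #000000 means score at S422, F1586. After flipping Y the toolpath is (183.783,194.920) → (179.292,189.403) → (171.675,188.423) → (164.290,191.105) → (160.492,196.570) → (163.638,203.941).

Shape 4 is a rectangle drawn with `<path>`. Its stroke #000000 means score at S422, F1586. After flipping Y the toolpath is (87.080,117.131) → (173.288,117.131) → (173.288,33.447) → (87.080,33.447) → (87.080,117.131), returning to the start.

Shape 5 is a open polyline drawn with `<path>`. Its stroke #000000 means score at S422, F1586. After flipping Y the toolpath is (119.034,37.222) → (47.057,125.258) → (82.097,216.532) → (193.132,6.308) → (156.169,146.074).

; LightBurn 1.5.06
; GRBL device profile, absolute coords
G21
G90
G00 X59.969 Y158.277
M3 S422
G01 X169.482 Y189.627 F1586
G01 X69.908 Y169.143
G01 X49.285 Y154.317
M5
G00 X177.828 Y203.392
M3 S422
G01 X38.813 Y130.881 F1586
G01 X155.659 Y65.991
M5
G00 X183.783 Y194.920
M3 S422
G01 X179.292 Y189.403 F1586
G01 X171.675 Y188.423
G01 X164.290 Y191.105
G01 X160.492 Y196.570
G01 X163.638 Y203.941
M5
G00 X87.080 Y117.131
M3 S422
G01 X173.288 Y117.131 F1586
G01 X173.288 Y33.447
G01 X87.080 Y33.447
G01 X87.080 Y117.131
M5
G00 X119.034 Y37.222
M3 S422
G01 X47.057 Y125.258 F1586
G01 X82.097 Y216.532
G01 X193.132 Y6.308
G01 X156.169 Y146.074
M5
G00 X0.000 Y0.000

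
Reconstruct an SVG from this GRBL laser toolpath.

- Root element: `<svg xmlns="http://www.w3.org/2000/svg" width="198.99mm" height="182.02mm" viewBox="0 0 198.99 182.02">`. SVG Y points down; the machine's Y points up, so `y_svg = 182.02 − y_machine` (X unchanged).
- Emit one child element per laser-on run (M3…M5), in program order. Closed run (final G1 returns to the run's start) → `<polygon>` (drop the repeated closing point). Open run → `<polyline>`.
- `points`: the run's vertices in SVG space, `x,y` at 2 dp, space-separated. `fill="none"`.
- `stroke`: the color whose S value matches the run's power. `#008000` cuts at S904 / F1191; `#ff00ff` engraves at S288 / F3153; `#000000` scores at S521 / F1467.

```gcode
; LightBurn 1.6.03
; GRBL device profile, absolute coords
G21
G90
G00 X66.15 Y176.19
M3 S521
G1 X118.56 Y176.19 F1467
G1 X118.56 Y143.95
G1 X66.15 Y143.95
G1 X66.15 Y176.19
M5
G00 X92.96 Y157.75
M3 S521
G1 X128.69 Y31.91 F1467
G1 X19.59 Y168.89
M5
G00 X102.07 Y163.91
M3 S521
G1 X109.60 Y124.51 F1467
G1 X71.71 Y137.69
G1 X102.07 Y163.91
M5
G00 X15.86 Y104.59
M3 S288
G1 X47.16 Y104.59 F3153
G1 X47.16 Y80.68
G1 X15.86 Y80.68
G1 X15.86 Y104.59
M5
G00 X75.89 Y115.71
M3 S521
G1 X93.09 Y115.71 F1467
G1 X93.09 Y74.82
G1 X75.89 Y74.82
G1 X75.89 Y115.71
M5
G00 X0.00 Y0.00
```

<svg xmlns="http://www.w3.org/2000/svg" width="198.99mm" height="182.02mm" viewBox="0 0 198.99 182.02">
  <polygon points="66.15,5.83 118.56,5.83 118.56,38.07 66.15,38.07" fill="none" stroke="#000000"/>
  <polyline points="92.96,24.27 128.69,150.11 19.59,13.13" fill="none" stroke="#000000"/>
  <polygon points="102.07,18.11 109.60,57.51 71.71,44.33" fill="none" stroke="#000000"/>
  <polygon points="15.86,77.43 47.16,77.43 47.16,101.34 15.86,101.34" fill="none" stroke="#ff00ff"/>
  <polygon points="75.89,66.31 93.09,66.31 93.09,107.20 75.89,107.20" fill="none" stroke="#000000"/>
</svg>

y_svg = 182.02 − y_m.

[1] S521→`#000000` (score); closed run; points: 66.15,5.83 118.56,5.83 118.56,38.07 66.15,38.07

[2] S521→`#000000` (score); open run; points: 92.96,24.27 128.69,150.11 19.59,13.13

[3] S521→`#000000` (score); closed run; points: 102.07,18.11 109.60,57.51 71.71,44.33

[4] S288→`#ff00ff` (engrave); closed run; points: 15.86,77.43 47.16,77.43 47.16,101.34 15.86,101.34

[5] S521→`#000000` (score); closed run; points: 75.89,66.31 93.09,66.31 93.09,107.20 75.89,107.20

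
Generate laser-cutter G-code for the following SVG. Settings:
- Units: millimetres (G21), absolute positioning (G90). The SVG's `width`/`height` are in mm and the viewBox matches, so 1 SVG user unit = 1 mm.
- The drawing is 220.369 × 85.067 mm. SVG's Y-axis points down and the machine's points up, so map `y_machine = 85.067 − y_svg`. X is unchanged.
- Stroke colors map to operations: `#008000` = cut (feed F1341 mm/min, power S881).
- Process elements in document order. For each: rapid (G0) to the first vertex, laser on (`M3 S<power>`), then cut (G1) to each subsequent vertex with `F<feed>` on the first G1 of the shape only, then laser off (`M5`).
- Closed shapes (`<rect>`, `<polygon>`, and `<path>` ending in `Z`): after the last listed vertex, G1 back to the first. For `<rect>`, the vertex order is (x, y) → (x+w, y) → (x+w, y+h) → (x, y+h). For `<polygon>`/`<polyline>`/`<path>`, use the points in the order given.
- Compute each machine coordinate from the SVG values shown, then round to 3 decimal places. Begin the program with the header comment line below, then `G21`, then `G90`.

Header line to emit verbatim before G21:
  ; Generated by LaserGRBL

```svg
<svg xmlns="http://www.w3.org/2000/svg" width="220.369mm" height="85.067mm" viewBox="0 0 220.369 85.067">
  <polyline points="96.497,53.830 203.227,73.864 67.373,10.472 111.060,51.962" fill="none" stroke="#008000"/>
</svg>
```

; Generated by LaserGRBL
G21
G90
G0 X96.497 Y31.237
M3 S881
G1 X203.227 Y11.203 F1341
G1 X67.373 Y74.595
G1 X111.060 Y33.105
M5

Since the viewBox matches the mm dimensions, user units are millimetres directly. The only transform is the Y-flip y_m = 85.067 − y_svg.

Shape 1 is a open polyline drawn with `<polyline>`. Its stroke #008000 means cut at S881, F1341. After flipping Y the toolpath is (96.497,31.237) → (203.227,11.203) → (67.373,74.595) → (111.060,33.105).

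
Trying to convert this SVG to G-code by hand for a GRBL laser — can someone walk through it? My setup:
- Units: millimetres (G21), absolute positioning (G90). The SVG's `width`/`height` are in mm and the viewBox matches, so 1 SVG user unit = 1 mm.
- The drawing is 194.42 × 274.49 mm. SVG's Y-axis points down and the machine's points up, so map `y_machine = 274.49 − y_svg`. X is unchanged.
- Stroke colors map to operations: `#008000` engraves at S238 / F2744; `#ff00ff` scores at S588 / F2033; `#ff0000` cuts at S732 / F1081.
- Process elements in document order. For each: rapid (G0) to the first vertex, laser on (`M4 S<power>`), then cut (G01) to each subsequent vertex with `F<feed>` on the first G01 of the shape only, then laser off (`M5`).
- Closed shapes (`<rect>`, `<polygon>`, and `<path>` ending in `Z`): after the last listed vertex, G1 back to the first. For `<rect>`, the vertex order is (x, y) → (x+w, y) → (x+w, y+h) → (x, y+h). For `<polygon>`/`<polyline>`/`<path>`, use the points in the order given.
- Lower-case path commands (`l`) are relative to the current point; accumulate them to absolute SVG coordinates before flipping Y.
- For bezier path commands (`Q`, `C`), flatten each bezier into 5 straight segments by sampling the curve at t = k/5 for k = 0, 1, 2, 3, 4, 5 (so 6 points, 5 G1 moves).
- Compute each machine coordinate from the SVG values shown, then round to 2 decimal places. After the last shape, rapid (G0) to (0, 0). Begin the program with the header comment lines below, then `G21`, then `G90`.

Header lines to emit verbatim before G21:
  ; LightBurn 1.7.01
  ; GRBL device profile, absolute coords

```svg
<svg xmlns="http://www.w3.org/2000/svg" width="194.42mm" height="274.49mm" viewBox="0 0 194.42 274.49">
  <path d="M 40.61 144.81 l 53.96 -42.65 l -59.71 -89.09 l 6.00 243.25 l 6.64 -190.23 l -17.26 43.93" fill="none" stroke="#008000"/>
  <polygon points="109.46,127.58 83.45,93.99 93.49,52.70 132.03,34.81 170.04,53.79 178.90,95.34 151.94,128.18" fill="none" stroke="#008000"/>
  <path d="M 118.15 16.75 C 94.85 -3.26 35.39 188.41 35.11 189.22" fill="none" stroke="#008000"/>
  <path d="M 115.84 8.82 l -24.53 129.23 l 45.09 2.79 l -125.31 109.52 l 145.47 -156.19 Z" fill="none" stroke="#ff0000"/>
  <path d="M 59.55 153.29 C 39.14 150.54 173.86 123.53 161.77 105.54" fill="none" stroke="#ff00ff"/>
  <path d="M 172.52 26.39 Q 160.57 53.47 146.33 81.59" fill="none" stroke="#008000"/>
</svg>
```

; LightBurn 1.7.01
; GRBL device profile, absolute coords
G21
G90
G0 X40.61 Y129.68
M4 S238
G01 X94.57 Y172.33 F2744
G01 X34.86 Y261.42
G01 X40.86 Y18.17
G01 X47.50 Y208.40
G01 X30.24 Y164.47
M5
G0 X109.46 Y146.91
M4 S238
G01 X83.45 Y180.50 F2744
G01 X93.49 Y221.79
G01 X132.03 Y239.68
G01 X170.04 Y220.70
G01 X178.90 Y179.15
G01 X151.94 Y146.31
G01 X109.46 Y146.91
M5
G0 X118.15 Y257.74
M4 S238
G01 X100.59 Y247.56 F2744
G01 X78.93 Y205.91
G01 X57.75 Y152.09
G01 X41.62 Y105.44
G01 X35.11 Y85.27
M5
G0 X115.84 Y265.67
M4 S732
G01 X91.31 Y136.44 F1081
G01 X136.40 Y133.65
G01 X11.09 Y24.13
G01 X156.56 Y180.32
G01 X115.84 Y265.67
M5
G0 X59.55 Y121.20
M4 S588
G01 X63.50 Y125.49 F2033
G01 X90.20 Y134.01
G01 X125.13 Y145.16
G01 X153.82 Y157.34
G01 X161.77 Y168.95
M5
G0 X172.52 Y248.10
M4 S238
G01 X167.65 Y237.23 F2744
G01 X162.59 Y226.27
G01 X157.36 Y215.23
G01 X151.93 Y204.11
G01 X146.33 Y192.90
M5
G0 X0.00 Y0.00

1 u = 1 mm; y_m = 274.49 − y.

[1] `<path>` open polyline, #008000→engrave S238 F2744: (40.61,129.68) → (94.57,172.33) → (34.86,261.42) → (40.86,18.17) → (47.50,208.40) → (30.24,164.47)

[2] `<polygon>` regular polygon, #008000→engrave S238 F2744: (109.46,146.91) → (83.45,180.50) → (93.49,221.79) → (132.03,239.68) → (170.04,220.70) → (178.90,179.15) → (151.94,146.31) → (109.46,146.91) (closed)

[3] `<path>` cubic bezier, #008000→engrave S238 F2744: (118.15,257.74) → (100.59,247.56) → (78.93,205.91) → (57.75,152.09) → (41.62,105.44) → (35.11,85.27)

[4] `<path>` closed polygon, #ff0000→cut S732 F1081: (115.84,265.67) → (91.31,136.44) → (136.40,133.65) → (11.09,24.13) → (156.56,180.32) → (115.84,265.67) (closed)

[5] `<path>` cubic bezier, #ff00ff→score S588 F2033: (59.55,121.20) → (63.50,125.49) → (90.20,134.01) → (125.13,145.16) → (153.82,157.34) → (161.77,168.95)

[6] `<path>` quadratic bezier, #008000→engrave S238 F2744: (172.52,248.10) → (167.65,237.23) → (162.59,226.27) → (157.36,215.23) → (151.93,204.11) → (146.33,192.90)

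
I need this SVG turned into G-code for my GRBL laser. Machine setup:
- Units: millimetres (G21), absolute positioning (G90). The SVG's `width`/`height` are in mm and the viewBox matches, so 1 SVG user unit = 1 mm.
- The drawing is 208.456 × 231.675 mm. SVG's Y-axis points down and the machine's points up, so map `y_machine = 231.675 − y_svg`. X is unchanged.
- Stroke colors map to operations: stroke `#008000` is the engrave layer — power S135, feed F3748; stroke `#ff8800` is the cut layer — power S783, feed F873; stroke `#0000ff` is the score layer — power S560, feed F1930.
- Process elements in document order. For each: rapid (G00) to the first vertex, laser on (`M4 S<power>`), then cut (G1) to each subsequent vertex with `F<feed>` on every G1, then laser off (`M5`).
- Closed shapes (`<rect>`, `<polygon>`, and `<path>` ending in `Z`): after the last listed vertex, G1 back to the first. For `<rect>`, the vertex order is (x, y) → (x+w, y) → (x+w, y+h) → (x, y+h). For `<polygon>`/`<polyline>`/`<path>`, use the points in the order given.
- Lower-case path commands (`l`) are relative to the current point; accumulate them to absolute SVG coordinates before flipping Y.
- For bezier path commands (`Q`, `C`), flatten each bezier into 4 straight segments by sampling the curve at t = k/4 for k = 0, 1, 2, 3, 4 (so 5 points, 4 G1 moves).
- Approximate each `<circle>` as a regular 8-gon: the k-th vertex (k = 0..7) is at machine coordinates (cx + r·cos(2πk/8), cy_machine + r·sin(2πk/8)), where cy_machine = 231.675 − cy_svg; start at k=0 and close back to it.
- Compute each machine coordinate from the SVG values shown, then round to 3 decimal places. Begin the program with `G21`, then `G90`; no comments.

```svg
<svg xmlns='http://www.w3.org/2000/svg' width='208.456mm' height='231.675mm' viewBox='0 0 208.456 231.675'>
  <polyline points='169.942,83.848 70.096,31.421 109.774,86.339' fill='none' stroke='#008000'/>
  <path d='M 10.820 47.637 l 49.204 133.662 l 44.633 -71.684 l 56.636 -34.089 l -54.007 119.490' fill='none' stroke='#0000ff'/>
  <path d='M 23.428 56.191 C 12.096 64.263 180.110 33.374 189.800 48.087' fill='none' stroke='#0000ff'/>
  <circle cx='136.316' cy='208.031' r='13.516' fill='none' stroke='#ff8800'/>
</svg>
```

viewBox `0 0 208.456 231.675` with mm width/height → 1 unit = 1 mm. Flip: y_m = 231.675 − y_svg.

**Shape 1** — `<polyline>` open polyline, stroke `#008000` → engrave (S135, F3748). Machine vertices: (169.942,147.827) → (70.096,200.254) → (109.774,145.336). Open path.

**Shape 2** — `<path>` open polyline, stroke `#0000ff` → score (S560, F1930). Machine vertices: (10.820,184.038) → (60.024,50.376) → (104.657,122.060) → (161.293,156.149) → (107.286,36.659). Open path.

**Shape 3** — `<path>` cubic bezier, stroke `#0000ff` → score (S560, F1930). Control points (SVG): P0=(23.428,56.191), P1=(12.096,64.263), P2=(180.110,33.374), P3=(189.800,48.087); sampled at t=k/4. Machine vertices: (23.428,175.484) → (43.280,175.414) → (98.731,182.026) → (158.123,187.394) → (189.800,183.588). Open path.

**Shape 4** — `<circle>` circle, stroke `#ff8800` → cut (S783, F873). Machine vertices: (149.832,23.644) → (145.873,33.201) → (136.316,37.160) → (126.759,33.201) → (122.800,23.644) → (126.759,14.087) → (136.316,10.128) → (145.873,14.087) → (149.832,23.644). Closed: final G1 returns to the first vertex.

G21
G90
G00 X169.942 Y147.827
M4 S135
G1 X70.096 Y200.254 F3748
G1 X109.774 Y145.336 F3748
M5
G00 X10.820 Y184.038
M4 S560
G1 X60.024 Y50.376 F1930
G1 X104.657 Y122.060 F1930
G1 X161.293 Y156.149 F1930
G1 X107.286 Y36.659 F1930
M5
G00 X23.428 Y175.484
M4 S560
G1 X43.280 Y175.414 F1930
G1 X98.731 Y182.026 F1930
G1 X158.123 Y187.394 F1930
G1 X189.800 Y183.588 F1930
M5
G00 X149.832 Y23.644
M4 S783
G1 X145.873 Y33.201 F873
G1 X136.316 Y37.160 F873
G1 X126.759 Y33.201 F873
G1 X122.800 Y23.644 F873
G1 X126.759 Y14.087 F873
G1 X136.316 Y10.128 F873
G1 X145.873 Y14.087 F873
G1 X149.832 Y23.644 F873
M5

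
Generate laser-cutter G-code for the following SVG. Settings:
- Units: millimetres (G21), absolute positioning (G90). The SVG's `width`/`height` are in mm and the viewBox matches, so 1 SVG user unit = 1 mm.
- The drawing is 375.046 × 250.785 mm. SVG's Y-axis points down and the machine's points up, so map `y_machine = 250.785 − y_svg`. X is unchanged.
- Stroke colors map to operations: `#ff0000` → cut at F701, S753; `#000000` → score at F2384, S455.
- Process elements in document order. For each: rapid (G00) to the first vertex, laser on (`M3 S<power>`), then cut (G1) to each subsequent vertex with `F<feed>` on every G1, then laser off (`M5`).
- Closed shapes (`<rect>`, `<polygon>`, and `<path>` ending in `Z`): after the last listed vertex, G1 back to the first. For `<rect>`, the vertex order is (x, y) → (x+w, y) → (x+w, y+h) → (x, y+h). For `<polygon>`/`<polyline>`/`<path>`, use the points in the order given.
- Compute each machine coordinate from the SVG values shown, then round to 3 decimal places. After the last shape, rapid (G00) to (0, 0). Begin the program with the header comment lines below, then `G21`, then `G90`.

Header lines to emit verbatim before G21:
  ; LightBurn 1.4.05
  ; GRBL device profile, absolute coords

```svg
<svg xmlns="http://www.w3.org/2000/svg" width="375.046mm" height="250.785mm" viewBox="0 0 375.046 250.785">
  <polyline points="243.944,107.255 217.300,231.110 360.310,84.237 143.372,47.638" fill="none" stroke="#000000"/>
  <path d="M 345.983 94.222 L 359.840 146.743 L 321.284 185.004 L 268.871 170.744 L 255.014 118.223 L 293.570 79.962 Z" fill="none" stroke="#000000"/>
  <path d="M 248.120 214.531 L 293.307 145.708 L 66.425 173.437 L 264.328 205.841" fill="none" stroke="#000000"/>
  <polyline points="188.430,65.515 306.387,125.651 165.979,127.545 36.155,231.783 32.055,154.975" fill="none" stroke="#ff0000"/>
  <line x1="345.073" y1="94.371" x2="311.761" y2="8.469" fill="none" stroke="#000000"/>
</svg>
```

; LightBurn 1.4.05
; GRBL device profile, absolute coords
G21
G90
G00 X243.944 Y143.530
M3 S455
G1 X217.300 Y19.675 F2384
G1 X360.310 Y166.548 F2384
G1 X143.372 Y203.147 F2384
M5
G00 X345.983 Y156.563
M3 S455
G1 X359.840 Y104.042 F2384
G1 X321.284 Y65.781 F2384
G1 X268.871 Y80.041 F2384
G1 X255.014 Y132.562 F2384
G1 X293.570 Y170.823 F2384
G1 X345.983 Y156.563 F2384
M5
G00 X248.120 Y36.254
M3 S455
G1 X293.307 Y105.077 F2384
G1 X66.425 Y77.348 F2384
G1 X264.328 Y44.944 F2384
M5
G00 X188.430 Y185.270
M3 S753
G1 X306.387 Y125.134 F701
G1 X165.979 Y123.240 F701
G1 X36.155 Y19.002 F701
G1 X32.055 Y95.810 F701
M5
G00 X345.073 Y156.414
M3 S455
G1 X311.761 Y242.316 F2384
M5
G00 X0.000 Y0.000

Since the viewBox matches the mm dimensions, user units are millimetres directly. The only transform is the Y-flip y_m = 250.785 − y_svg.

Shape 1 is a open polyline drawn with `<polyline>`. Its stroke #000000 means score at S455, F2384. After flipping Y the toolpath is (243.944,143.530) → (217.300,19.675) → (360.310,166.548) → (143.372,203.147).

Shape 2 is a regular polygon drawn with `<path>`. Its stroke #000000 means score at S455, F2384. After flipping Y the toolpath is (345.983,156.563) → (359.840,104.042) → (321.284,65.781) → (268.871,80.041) → (255.014,132.562) → (293.570,170.823) → (345.983,156.563), returning to the start.

Shape 3 is a open polyline drawn with `<path>`. Its stroke #000000 means score at S455, F2384. After flipping Y the toolpath is (248.120,36.254) → (293.307,105.077) → (66.425,77.348) → (264.328,44.944).

Shape 4 is a open polyline drawn with `<polyline>`. Its stroke #ff0000 means cut at S753, F701. After flipping Y the toolpath is (188.430,185.270) → (306.387,125.134) → (165.979,123.240) → (36.155,19.002) → (32.055,95.810).

Shape 5 is a line segment drawn with `<line>`. Its stroke #000000 means score at S455, F2384. After flipping Y the toolpath is (345.073,156.414) → (311.761,242.316).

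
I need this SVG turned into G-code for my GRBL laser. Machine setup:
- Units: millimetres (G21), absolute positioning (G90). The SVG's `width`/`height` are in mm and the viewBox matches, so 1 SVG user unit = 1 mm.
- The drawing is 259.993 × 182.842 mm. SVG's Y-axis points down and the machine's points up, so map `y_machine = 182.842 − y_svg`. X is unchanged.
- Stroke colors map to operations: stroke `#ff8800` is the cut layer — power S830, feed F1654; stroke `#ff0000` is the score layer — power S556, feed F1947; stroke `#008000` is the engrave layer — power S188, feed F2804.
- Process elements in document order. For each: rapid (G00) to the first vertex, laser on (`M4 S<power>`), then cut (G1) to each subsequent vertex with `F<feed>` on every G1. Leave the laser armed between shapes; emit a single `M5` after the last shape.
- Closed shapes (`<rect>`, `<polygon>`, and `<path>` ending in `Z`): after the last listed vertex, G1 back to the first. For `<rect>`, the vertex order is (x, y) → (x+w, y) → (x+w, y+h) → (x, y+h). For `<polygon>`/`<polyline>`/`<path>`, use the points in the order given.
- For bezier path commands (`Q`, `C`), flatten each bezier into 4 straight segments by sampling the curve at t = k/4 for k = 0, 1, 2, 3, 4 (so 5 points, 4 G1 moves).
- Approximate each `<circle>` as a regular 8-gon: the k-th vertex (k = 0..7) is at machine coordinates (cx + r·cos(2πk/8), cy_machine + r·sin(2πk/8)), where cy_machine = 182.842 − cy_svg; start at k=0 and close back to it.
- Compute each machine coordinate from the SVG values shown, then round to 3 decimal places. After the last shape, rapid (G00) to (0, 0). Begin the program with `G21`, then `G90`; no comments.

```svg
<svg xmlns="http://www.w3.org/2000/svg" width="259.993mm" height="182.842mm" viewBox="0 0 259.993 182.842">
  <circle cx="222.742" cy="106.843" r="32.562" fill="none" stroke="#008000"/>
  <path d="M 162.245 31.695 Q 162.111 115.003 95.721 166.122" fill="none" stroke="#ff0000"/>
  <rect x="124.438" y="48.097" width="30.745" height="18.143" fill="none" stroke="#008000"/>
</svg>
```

G21
G90
G00 X255.304 Y75.999
M4 S188
G1 X245.767 Y99.024 F2804
G1 X222.742 Y108.561 F2804
G1 X199.717 Y99.024 F2804
G1 X190.180 Y75.999 F2804
G1 X199.717 Y52.974 F2804
G1 X222.742 Y43.437 F2804
G1 X245.767 Y52.974 F2804
G1 X255.304 Y75.999 F2804
G00 X162.245 Y151.147
M4 S556
G1 X158.037 Y111.505 F1947
G1 X145.547 Y75.886 F1947
G1 X124.775 Y44.291 F1947
G1 X95.721 Y16.720 F1947
G00 X124.438 Y134.745
M4 S188
G1 X155.183 Y134.745 F2804
G1 X155.183 Y116.602 F2804
G1 X124.438 Y116.602 F2804
G1 X124.438 Y134.745 F2804
M5
G00 X0.000 Y0.000

1 u = 1 mm; y_m = 182.842 − y.

[1] `<circle>` circle, #008000→engrave S188 F2804: (255.304,75.999) → (245.767,99.024) → (222.742,108.561) → (199.717,99.024) → (190.180,75.999) → (199.717,52.974) → (222.742,43.437) → (245.767,52.974) → (255.304,75.999) (closed)

[2] `<path>` quadratic bezier, #ff0000→score S556 F1947: (162.245,151.147) → (158.037,111.505) → (145.547,75.886) → (124.775,44.291) → (95.721,16.720)

[3] `<rect>` rectangle, #008000→engrave S188 F2804: (124.438,134.745) → (155.183,134.745) → (155.183,116.602) → (124.438,116.602) → (124.438,134.745) (closed)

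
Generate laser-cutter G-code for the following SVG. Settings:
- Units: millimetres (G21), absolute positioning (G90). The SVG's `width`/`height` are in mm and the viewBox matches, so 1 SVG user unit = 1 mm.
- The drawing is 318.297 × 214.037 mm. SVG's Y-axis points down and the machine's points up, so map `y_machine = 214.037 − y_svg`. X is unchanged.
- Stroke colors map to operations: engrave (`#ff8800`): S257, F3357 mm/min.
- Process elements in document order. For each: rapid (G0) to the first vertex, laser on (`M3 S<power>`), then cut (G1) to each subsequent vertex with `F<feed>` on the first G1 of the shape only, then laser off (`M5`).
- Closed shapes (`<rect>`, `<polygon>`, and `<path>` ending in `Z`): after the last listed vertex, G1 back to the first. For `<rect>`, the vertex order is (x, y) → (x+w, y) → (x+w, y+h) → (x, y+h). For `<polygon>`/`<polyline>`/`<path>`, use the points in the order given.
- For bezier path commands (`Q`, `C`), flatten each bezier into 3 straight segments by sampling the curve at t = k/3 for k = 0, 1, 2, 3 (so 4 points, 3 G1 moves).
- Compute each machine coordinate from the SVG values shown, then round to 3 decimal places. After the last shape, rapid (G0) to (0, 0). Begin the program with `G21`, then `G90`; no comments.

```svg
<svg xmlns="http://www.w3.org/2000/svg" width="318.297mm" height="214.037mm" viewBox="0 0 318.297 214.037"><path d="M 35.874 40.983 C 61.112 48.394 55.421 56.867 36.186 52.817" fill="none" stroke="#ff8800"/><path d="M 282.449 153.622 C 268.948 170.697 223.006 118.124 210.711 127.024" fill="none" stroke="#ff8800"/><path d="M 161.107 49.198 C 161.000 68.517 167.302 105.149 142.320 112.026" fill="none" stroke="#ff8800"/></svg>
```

1 u = 1 mm; y_m = 214.037 − y.

[1] `<path>` cubic bezier, #ff8800→engrave S257 F3357: (35.874,173.054) → (51.446,165.792) → (50.262,160.841) → (36.186,161.220)

[2] `<path>` cubic bezier, #ff8800→engrave S257 F3357: (282.449,60.415) → (260.582,61.700) → (231.774,80.278) → (210.711,87.013)

[3] `<path>` cubic bezier, #ff8800→engrave S257 F3357: (161.107,164.839) → (161.740,141.492) → (158.270,117.063) → (142.320,102.011)

G21
G90
G0 X35.874 Y173.054
M3 S257
G1 X51.446 Y165.792 F3357
G1 X50.262 Y160.841
G1 X36.186 Y161.220
M5
G0 X282.449 Y60.415
M3 S257
G1 X260.582 Y61.700 F3357
G1 X231.774 Y80.278
G1 X210.711 Y87.013
M5
G0 X161.107 Y164.839
M3 S257
G1 X161.740 Y141.492 F3357
G1 X158.270 Y117.063
G1 X142.320 Y102.011
M5
G0 X0.000 Y0.000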